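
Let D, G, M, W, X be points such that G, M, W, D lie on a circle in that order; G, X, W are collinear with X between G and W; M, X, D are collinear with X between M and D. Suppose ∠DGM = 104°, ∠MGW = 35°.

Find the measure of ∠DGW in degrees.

∠DGW = 69°

1. ∠DWM = 76°  [cyclic GMWD, opposite ∠G+∠W]
2. ∠MDW = 35°  [same arc MW]
3. ∠DMW = 69°  [△MWD]
4. ∠DGW = 69°  [same arc WD]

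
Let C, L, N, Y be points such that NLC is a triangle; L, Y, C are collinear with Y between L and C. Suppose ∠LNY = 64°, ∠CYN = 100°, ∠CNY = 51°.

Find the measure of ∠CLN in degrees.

∠CLN = 36°

1. ∠LYN = 80°  [linear pair at Y on LC]
2. ∠NLY = 36°  [△NLY]
3. ∠CLN = 36°  [Y on ray LC]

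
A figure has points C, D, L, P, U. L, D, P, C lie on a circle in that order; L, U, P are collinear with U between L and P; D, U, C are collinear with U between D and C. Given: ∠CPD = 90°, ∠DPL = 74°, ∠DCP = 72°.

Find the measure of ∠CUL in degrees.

1. ∠CDP = 18°  [△DPC]
2. ∠DCL = 74°  [same arc LD]
3. ∠CLP = 18°  [same arc PC]
4. ∠CUL = 88°  [△LUC]

∠CUL = 88°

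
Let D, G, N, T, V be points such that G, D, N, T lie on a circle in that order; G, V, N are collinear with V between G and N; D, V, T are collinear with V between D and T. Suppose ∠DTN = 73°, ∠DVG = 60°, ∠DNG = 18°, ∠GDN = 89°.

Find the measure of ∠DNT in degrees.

1. ∠DVN = 120°  [linear pair at V on GN]
2. ∠NDT = 42°  [△DVN]
3. ∠DNT = 65°  [△DNT]

∠DNT = 65°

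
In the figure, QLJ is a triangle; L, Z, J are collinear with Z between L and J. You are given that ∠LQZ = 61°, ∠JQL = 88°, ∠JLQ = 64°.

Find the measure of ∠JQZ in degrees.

∠JQZ = 27°

1. ∠LJQ = 28°  [△QLJ]
2. ∠QLZ = 64°  [Z on ray LJ]
3. ∠QJZ = 28°  [Z on ray JL]
4. ∠LZQ = 55°  [△QLZ]
5. ∠JZQ = 125°  [linear pair at Z on LJ]
6. ∠JQZ = 27°  [△QZJ]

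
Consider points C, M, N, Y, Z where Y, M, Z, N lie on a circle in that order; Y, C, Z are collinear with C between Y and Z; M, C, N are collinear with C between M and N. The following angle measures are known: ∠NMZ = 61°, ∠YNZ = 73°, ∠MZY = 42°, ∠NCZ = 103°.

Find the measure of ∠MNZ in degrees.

1. ∠NYZ = 61°  [same arc ZN]
2. ∠NZY = 46°  [△YZN]
3. ∠MNZ = 31°  [△ZCN]

∠MNZ = 31°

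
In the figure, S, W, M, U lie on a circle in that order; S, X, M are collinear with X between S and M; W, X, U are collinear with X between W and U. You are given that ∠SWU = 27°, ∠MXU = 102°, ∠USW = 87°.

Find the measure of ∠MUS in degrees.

1. ∠SMU = 27°  [same arc SU]
2. ∠SUW = 66°  [△SWU]
3. ∠SXU = 78°  [linear pair at X on SM]
4. ∠MSU = 36°  [△SXU]
5. ∠MUS = 117°  [△SMU]

∠MUS = 117°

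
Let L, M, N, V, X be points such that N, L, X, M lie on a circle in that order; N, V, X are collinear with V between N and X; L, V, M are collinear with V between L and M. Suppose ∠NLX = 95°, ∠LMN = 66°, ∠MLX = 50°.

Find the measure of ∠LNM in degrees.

∠LNM = 69°

1. ∠NMX = 85°  [cyclic NLXM, opposite ∠L+∠M]
2. ∠MNX = 50°  [same arc XM]
3. ∠MXN = 45°  [△NXM]
4. ∠MLN = 45°  [same arc NM]
5. ∠LNM = 69°  [△NLM]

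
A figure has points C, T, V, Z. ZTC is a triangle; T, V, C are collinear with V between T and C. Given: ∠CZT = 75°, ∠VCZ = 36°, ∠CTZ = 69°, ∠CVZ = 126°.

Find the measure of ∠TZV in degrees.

∠TZV = 57°

1. ∠VTZ = 69°  [V on ray TC]
2. ∠TVZ = 54°  [linear pair at V on TC]
3. ∠TZV = 57°  [△ZTV]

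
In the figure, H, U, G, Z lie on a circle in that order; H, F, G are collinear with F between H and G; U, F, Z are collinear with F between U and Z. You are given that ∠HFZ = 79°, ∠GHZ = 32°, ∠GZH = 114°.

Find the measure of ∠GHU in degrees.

1. ∠GFU = 79°  [vertical angles at F]
2. ∠GUZ = 32°  [same arc GZ]
3. ∠GUH = 66°  [cyclic HUGZ, opposite ∠U+∠Z]
4. ∠HGU = 69°  [△UFG]
5. ∠GHU = 45°  [△HUG]

∠GHU = 45°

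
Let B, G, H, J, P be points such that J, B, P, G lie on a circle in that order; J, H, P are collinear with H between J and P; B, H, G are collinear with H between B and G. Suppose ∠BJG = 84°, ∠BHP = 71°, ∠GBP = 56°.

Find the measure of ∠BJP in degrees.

1. ∠BPG = 96°  [cyclic JBPG, opposite ∠J+∠P]
2. ∠BGP = 28°  [△BPG]
3. ∠BJP = 28°  [same arc BP]

∠BJP = 28°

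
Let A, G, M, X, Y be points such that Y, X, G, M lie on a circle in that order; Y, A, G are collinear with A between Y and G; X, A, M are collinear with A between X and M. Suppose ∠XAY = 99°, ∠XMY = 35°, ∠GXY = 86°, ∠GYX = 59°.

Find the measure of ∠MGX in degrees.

∠MGX = 57°

1. ∠MXY = 22°  [△YAX]
2. ∠MYX = 123°  [△YXM]
3. ∠MGX = 57°  [cyclic YXGM, opposite ∠Y+∠G]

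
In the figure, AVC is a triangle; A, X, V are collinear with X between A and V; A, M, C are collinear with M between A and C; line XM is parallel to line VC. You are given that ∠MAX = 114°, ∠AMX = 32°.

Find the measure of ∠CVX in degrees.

1. ∠AXM = 34°  [△AXM]
2. ∠MXV = 146°  [linear pair at X on AV]
3. ∠CVX = 34°  [XM∥VC, co-interior at V–X]

∠CVX = 34°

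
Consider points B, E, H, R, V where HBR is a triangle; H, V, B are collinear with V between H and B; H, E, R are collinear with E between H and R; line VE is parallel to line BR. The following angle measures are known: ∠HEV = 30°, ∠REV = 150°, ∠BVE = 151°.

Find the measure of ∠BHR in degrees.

∠BHR = 121°

1. ∠EVH = 29°  [linear pair at V on HB]
2. ∠EHV = 121°  [△HVE]
3. ∠BHR = 121°  [V on HB, E on HR]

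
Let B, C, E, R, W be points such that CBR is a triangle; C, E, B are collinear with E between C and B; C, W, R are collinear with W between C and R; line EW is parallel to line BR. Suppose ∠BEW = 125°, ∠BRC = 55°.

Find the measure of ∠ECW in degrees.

∠ECW = 70°

1. ∠CEW = 55°  [linear pair at E on CB]
2. ∠CWE = 55°  [EW∥BR, corresponding at W]
3. ∠ECW = 70°  [△CEW]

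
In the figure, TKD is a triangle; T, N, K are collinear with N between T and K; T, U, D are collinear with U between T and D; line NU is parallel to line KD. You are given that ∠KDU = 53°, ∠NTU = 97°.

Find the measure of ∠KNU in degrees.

1. ∠KDT = 53°  [U on ray DT]
2. ∠DTK = 97°  [N on TK, U on TD]
3. ∠DKT = 30°  [△TKD]
4. ∠TNU = 30°  [NU∥KD, corresponding at N]
5. ∠KNU = 150°  [linear pair at N on TK]

∠KNU = 150°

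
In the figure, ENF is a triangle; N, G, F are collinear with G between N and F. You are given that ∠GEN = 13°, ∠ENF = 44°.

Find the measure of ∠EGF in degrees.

1. ∠ENG = 44°  [G on ray NF]
2. ∠EGN = 123°  [△ENG]
3. ∠EGF = 57°  [linear pair at G on NF]

∠EGF = 57°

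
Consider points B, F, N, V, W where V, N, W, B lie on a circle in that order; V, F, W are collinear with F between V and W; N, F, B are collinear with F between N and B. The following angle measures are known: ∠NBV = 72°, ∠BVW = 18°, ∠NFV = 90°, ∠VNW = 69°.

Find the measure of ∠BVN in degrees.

∠BVN = 57°

1. ∠NWV = 72°  [same arc VN]
2. ∠NVW = 39°  [△VNW]
3. ∠BNV = 51°  [△VFN]
4. ∠BVN = 57°  [△VNB]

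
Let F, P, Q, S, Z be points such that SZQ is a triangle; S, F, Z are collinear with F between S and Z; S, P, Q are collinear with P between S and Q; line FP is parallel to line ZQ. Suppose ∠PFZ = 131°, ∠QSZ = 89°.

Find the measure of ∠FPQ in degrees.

∠FPQ = 138°

1. ∠PFS = 49°  [linear pair at F on SZ]
2. ∠FSP = 89°  [F on SZ, P on SQ]
3. ∠FPS = 42°  [△SFP]
4. ∠FPQ = 138°  [linear pair at P on SQ]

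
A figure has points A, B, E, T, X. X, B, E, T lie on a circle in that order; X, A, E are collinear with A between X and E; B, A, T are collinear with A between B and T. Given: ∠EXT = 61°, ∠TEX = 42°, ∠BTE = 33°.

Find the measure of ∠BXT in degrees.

1. ∠EBT = 61°  [same arc ET]
2. ∠BET = 86°  [△BET]
3. ∠BXT = 94°  [cyclic XBET, opposite ∠X+∠E]

∠BXT = 94°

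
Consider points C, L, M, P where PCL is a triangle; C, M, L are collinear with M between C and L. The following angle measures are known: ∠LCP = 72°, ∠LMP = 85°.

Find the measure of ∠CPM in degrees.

∠CPM = 13°

1. ∠MCP = 72°  [M on ray CL]
2. ∠CMP = 95°  [linear pair at M on CL]
3. ∠CPM = 13°  [△PCM]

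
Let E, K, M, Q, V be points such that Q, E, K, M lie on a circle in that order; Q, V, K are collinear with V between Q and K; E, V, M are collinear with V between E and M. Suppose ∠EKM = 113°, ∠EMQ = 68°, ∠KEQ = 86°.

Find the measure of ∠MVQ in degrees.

1. ∠EQM = 67°  [cyclic QEKM, opposite ∠Q+∠K]
2. ∠MEQ = 45°  [△QEM]
3. ∠KMQ = 94°  [cyclic QEKM, opposite ∠E+∠M]
4. ∠MKQ = 45°  [same arc QM]
5. ∠KQM = 41°  [△QKM]
6. ∠MVQ = 71°  [△QVM]

∠MVQ = 71°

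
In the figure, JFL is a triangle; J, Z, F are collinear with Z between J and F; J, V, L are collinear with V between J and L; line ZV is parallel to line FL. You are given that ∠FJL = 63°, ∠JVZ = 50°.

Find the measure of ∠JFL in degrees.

1. ∠VJZ = 63°  [Z on JF, V on JL]
2. ∠JZV = 67°  [△JZV]
3. ∠JFL = 67°  [ZV∥FL, corresponding at Z]

∠JFL = 67°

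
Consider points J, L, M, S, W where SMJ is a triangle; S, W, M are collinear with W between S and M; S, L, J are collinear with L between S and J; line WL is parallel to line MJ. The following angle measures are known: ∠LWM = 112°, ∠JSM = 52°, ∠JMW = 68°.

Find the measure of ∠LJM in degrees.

1. ∠JMS = 68°  [W on ray MS]
2. ∠MJS = 60°  [△SMJ]
3. ∠LJM = 60°  [L on ray JS]

∠LJM = 60°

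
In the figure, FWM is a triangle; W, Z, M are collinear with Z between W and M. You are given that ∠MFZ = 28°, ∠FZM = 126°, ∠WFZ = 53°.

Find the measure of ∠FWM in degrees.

1. ∠FZW = 54°  [linear pair at Z on WM]
2. ∠FWZ = 73°  [△FWZ]
3. ∠FWM = 73°  [Z on ray WM]

∠FWM = 73°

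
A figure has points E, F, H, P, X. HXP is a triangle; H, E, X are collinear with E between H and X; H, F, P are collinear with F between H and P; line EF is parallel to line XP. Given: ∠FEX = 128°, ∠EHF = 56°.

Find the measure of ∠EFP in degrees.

∠EFP = 108°

1. ∠FEH = 52°  [linear pair at E on HX]
2. ∠EFH = 72°  [△HEF]
3. ∠EFP = 108°  [linear pair at F on HP]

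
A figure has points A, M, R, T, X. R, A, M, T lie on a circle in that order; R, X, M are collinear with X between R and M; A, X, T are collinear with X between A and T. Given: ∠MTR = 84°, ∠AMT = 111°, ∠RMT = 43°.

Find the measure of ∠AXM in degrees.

1. ∠MRT = 53°  [△RMT]
2. ∠ART = 69°  [cyclic RAMT, opposite ∠R+∠M]
3. ∠RAT = 43°  [same arc RT]
4. ∠MAT = 53°  [same arc MT]
5. ∠ATR = 68°  [△RAT]
6. ∠AMR = 68°  [same arc RA]
7. ∠AXM = 59°  [△AXM]

∠AXM = 59°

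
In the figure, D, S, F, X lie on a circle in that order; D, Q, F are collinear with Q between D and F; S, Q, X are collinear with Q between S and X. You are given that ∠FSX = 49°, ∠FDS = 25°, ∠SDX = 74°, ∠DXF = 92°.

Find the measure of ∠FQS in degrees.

1. ∠DSF = 88°  [cyclic DSFX, opposite ∠S+∠X]
2. ∠DFS = 67°  [△DSF]
3. ∠FQS = 64°  [△SQF]

∠FQS = 64°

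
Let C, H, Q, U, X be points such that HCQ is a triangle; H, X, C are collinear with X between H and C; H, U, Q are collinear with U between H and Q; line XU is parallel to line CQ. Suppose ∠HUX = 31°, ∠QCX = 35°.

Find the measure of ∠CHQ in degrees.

1. ∠CQH = 31°  [XU∥CQ, corresponding at U]
2. ∠HCQ = 35°  [X on ray CH]
3. ∠CHQ = 114°  [△HCQ]

∠CHQ = 114°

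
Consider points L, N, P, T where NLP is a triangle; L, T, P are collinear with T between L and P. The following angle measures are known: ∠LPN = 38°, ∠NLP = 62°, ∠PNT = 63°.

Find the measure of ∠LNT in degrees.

1. ∠NPT = 38°  [T on ray PL]
2. ∠NLT = 62°  [T on ray LP]
3. ∠NTP = 79°  [△NTP]
4. ∠LTN = 101°  [linear pair at T on LP]
5. ∠LNT = 17°  [△NLT]

∠LNT = 17°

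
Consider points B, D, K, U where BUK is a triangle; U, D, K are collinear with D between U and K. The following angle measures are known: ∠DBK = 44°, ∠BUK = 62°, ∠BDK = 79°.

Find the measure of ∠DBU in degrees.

∠DBU = 17°

1. ∠BUD = 62°  [D on ray UK]
2. ∠BDU = 101°  [linear pair at D on UK]
3. ∠DBU = 17°  [△BUD]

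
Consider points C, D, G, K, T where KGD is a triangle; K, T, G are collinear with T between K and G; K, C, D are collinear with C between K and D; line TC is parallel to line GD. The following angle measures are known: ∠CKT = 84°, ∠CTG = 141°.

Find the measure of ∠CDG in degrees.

∠CDG = 57°

1. ∠CTK = 39°  [linear pair at T on KG]
2. ∠KCT = 57°  [△KTC]
3. ∠DCT = 123°  [linear pair at C on KD]
4. ∠CDG = 57°  [TC∥GD, co-interior at D–C]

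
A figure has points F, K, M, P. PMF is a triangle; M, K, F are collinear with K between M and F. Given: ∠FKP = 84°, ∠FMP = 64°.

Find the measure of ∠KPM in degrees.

1. ∠MKP = 96°  [linear pair at K on MF]
2. ∠KMP = 64°  [K on ray MF]
3. ∠KPM = 20°  [△PMK]

∠KPM = 20°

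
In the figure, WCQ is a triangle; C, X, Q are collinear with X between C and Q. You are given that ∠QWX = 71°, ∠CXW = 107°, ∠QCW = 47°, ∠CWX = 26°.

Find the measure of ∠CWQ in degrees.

∠CWQ = 97°

1. ∠QXW = 73°  [linear pair at X on CQ]
2. ∠WQX = 36°  [△WXQ]
3. ∠CQW = 36°  [X on ray QC]
4. ∠CWQ = 97°  [△WCQ]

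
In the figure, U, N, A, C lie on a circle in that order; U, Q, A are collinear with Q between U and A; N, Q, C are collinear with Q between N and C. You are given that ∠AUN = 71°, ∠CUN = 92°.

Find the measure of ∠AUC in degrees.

1. ∠ACN = 71°  [same arc NA]
2. ∠CAN = 88°  [cyclic UNAC, opposite ∠U+∠A]
3. ∠ANC = 21°  [△NAC]
4. ∠AUC = 21°  [same arc AC]

∠AUC = 21°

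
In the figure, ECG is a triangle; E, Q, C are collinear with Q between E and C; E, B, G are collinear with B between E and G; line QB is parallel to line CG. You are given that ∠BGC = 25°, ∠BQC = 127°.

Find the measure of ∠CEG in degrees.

1. ∠CGE = 25°  [B on ray GE]
2. ∠BQE = 53°  [linear pair at Q on EC]
3. ∠EBQ = 25°  [QB∥CG, corresponding at B]
4. ∠BEQ = 102°  [△EQB]
5. ∠CEG = 102°  [Q on EC, B on EG]

∠CEG = 102°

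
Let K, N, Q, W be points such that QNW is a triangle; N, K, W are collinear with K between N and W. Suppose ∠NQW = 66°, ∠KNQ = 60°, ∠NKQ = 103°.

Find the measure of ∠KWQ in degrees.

1. ∠QNW = 60°  [K on ray NW]
2. ∠NWQ = 54°  [△QNW]
3. ∠KWQ = 54°  [K on ray WN]

∠KWQ = 54°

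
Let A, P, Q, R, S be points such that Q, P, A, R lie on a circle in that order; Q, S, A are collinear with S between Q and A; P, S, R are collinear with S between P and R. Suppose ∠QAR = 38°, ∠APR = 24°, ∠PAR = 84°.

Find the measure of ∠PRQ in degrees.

∠PRQ = 46°

1. ∠QPR = 38°  [same arc QR]
2. ∠PQR = 96°  [cyclic QPAR, opposite ∠Q+∠A]
3. ∠PRQ = 46°  [△QPR]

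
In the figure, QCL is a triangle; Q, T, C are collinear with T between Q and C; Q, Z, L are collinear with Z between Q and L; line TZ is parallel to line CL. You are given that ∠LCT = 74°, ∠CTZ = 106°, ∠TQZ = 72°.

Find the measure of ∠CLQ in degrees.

1. ∠LCQ = 74°  [T on ray CQ]
2. ∠CQL = 72°  [T on QC, Z on QL]
3. ∠CLQ = 34°  [△QCL]

∠CLQ = 34°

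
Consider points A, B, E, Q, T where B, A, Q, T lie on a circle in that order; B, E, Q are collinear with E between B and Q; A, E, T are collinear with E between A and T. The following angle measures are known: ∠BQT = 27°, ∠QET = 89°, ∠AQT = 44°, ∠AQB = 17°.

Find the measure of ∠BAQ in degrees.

1. ∠BAT = 27°  [same arc BT]
2. ∠AEB = 89°  [vertical angles at E]
3. ∠ABQ = 64°  [△BEA]
4. ∠BAQ = 99°  [△BAQ]

∠BAQ = 99°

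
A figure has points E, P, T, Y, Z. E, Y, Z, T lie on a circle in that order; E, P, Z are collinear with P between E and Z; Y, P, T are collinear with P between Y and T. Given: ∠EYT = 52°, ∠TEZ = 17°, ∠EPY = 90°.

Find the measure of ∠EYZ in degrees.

1. ∠EZT = 52°  [same arc ET]
2. ∠ETZ = 111°  [△EZT]
3. ∠EYZ = 69°  [cyclic EYZT, opposite ∠Y+∠T]

∠EYZ = 69°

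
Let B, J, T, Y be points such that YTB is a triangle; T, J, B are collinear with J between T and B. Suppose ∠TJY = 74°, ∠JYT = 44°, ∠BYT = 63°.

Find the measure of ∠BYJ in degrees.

∠BYJ = 19°

1. ∠JTY = 62°  [△YTJ]
2. ∠BJY = 106°  [linear pair at J on TB]
3. ∠BTY = 62°  [J on ray TB]
4. ∠TBY = 55°  [△YTB]
5. ∠JBY = 55°  [J on ray BT]
6. ∠BYJ = 19°  [△YJB]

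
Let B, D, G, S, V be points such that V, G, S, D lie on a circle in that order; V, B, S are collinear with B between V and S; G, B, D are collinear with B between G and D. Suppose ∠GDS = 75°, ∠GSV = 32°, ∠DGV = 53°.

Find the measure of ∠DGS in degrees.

1. ∠GVS = 75°  [same arc GS]
2. ∠SGV = 73°  [△VGS]
3. ∠DSV = 53°  [same arc VD]
4. ∠SDV = 107°  [cyclic VGSD, opposite ∠G+∠D]
5. ∠DVS = 20°  [△VSD]
6. ∠DGS = 20°  [same arc SD]

∠DGS = 20°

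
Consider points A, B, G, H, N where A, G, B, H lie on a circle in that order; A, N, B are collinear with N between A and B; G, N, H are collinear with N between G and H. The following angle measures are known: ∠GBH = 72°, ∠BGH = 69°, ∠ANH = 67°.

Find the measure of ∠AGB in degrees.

1. ∠BHG = 39°  [△GBH]
2. ∠BNG = 67°  [vertical angles at N]
3. ∠BAG = 39°  [same arc GB]
4. ∠ABG = 44°  [△GNB]
5. ∠AGB = 97°  [△AGB]

∠AGB = 97°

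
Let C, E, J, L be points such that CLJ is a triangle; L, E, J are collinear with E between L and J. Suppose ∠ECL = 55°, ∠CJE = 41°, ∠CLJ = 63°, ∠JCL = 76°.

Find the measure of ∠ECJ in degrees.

1. ∠CLE = 63°  [E on ray LJ]
2. ∠CEL = 62°  [△CLE]
3. ∠CEJ = 118°  [linear pair at E on LJ]
4. ∠ECJ = 21°  [△CEJ]

∠ECJ = 21°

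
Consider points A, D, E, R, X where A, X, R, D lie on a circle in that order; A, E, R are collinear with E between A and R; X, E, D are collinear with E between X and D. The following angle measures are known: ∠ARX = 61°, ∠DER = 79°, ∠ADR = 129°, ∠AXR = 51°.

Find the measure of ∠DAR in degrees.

1. ∠ADX = 61°  [same arc AX]
2. ∠AED = 101°  [linear pair at E on AR]
3. ∠DAR = 18°  [△AED]

∠DAR = 18°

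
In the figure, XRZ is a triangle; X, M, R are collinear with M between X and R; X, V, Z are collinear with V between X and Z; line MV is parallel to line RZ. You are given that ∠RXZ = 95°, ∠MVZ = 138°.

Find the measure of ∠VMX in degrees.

1. ∠MXV = 95°  [M on XR, V on XZ]
2. ∠MVX = 42°  [linear pair at V on XZ]
3. ∠VMX = 43°  [△XMV]

∠VMX = 43°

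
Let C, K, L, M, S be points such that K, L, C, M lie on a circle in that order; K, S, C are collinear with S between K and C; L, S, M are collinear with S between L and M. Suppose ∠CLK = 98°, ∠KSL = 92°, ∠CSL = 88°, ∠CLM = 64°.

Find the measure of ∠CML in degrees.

∠CML = 54°

1. ∠CMK = 82°  [cyclic KLCM, opposite ∠L+∠M]
2. ∠CSM = 92°  [vertical angles at S]
3. ∠CKM = 64°  [same arc CM]
4. ∠KCM = 34°  [△KCM]
5. ∠CML = 54°  [△CSM]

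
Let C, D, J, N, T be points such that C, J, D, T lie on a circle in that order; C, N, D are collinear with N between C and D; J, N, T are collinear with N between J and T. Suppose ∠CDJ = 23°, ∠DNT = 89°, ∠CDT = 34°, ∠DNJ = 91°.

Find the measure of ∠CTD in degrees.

1. ∠CTJ = 23°  [same arc CJ]
2. ∠CNT = 91°  [linear pair at N on CD]
3. ∠DCT = 66°  [△CNT]
4. ∠CTD = 80°  [△CDT]

∠CTD = 80°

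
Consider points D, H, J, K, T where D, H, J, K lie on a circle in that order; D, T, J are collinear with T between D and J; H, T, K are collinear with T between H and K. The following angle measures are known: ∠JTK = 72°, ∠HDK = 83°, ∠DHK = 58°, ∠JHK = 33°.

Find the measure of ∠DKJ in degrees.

1. ∠DJK = 58°  [same arc DK]
2. ∠JDK = 33°  [same arc JK]
3. ∠DKJ = 89°  [△DJK]

∠DKJ = 89°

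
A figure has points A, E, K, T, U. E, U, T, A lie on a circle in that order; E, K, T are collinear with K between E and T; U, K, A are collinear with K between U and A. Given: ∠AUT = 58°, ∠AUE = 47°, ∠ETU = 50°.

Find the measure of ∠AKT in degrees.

∠AKT = 108°

1. ∠AET = 58°  [same arc TA]
2. ∠EAU = 50°  [same arc EU]
3. ∠AKE = 72°  [△EKA]
4. ∠AKT = 108°  [linear pair at K on ET]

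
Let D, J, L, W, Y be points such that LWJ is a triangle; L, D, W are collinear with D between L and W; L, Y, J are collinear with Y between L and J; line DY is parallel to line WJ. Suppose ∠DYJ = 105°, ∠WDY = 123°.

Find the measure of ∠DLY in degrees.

1. ∠DYL = 75°  [linear pair at Y on LJ]
2. ∠LDY = 57°  [linear pair at D on LW]
3. ∠DLY = 48°  [△LDY]

∠DLY = 48°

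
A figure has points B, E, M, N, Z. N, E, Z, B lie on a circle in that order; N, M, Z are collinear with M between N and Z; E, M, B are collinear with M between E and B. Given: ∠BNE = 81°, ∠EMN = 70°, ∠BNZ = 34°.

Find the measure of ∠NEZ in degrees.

∠NEZ = 97°

1. ∠BZE = 99°  [cyclic NEZB, opposite ∠N+∠Z]
2. ∠EMZ = 110°  [linear pair at M on NZ]
3. ∠BEZ = 34°  [same arc ZB]
4. ∠EBZ = 47°  [△EZB]
5. ∠EZN = 36°  [△EMZ]
6. ∠ENZ = 47°  [same arc EZ]
7. ∠NEZ = 97°  [△NEZ]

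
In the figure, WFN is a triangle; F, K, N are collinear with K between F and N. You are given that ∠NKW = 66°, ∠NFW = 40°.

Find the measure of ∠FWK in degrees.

1. ∠FKW = 114°  [linear pair at K on FN]
2. ∠KFW = 40°  [K on ray FN]
3. ∠FWK = 26°  [△WFK]

∠FWK = 26°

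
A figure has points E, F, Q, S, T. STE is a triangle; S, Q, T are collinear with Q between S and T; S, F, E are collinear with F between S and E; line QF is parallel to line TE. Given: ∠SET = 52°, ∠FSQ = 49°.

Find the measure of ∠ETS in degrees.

∠ETS = 79°

1. ∠QFS = 52°  [QF∥TE, corresponding at F]
2. ∠FQS = 79°  [△SQF]
3. ∠ETS = 79°  [QF∥TE, corresponding at Q]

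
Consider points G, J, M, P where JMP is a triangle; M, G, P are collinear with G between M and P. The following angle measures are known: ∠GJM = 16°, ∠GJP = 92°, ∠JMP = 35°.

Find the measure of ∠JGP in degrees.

∠JGP = 51°

1. ∠GMJ = 35°  [G on ray MP]
2. ∠JGM = 129°  [△JMG]
3. ∠JGP = 51°  [linear pair at G on MP]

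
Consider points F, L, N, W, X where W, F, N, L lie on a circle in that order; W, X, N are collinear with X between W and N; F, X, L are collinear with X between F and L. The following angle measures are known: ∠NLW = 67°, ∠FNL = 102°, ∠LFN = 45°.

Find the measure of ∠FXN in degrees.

1. ∠NFW = 113°  [cyclic WFNL, opposite ∠F+∠L]
2. ∠FLN = 33°  [△FNL]
3. ∠FWN = 33°  [same arc FN]
4. ∠FNW = 34°  [△WFN]
5. ∠FXN = 101°  [△FXN]

∠FXN = 101°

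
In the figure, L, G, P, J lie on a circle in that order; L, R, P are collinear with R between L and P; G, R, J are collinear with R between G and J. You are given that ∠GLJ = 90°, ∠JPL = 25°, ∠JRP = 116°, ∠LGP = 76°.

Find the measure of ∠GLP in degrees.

∠GLP = 39°

1. ∠JGL = 25°  [same arc LJ]
2. ∠GRL = 116°  [vertical angles at R]
3. ∠GLP = 39°  [△LRG]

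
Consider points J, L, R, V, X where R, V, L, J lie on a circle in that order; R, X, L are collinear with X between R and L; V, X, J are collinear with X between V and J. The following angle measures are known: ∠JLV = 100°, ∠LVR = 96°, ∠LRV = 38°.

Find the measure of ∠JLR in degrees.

1. ∠JRV = 80°  [cyclic RVLJ, opposite ∠R+∠L]
2. ∠RLV = 46°  [△RVL]
3. ∠RJV = 46°  [same arc RV]
4. ∠JVR = 54°  [△RVJ]
5. ∠JLR = 54°  [same arc RJ]

∠JLR = 54°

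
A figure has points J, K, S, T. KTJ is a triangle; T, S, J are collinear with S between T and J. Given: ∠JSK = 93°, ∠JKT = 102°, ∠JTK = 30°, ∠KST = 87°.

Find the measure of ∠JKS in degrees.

1. ∠KJT = 48°  [△KTJ]
2. ∠KJS = 48°  [S on ray JT]
3. ∠JKS = 39°  [△KSJ]

∠JKS = 39°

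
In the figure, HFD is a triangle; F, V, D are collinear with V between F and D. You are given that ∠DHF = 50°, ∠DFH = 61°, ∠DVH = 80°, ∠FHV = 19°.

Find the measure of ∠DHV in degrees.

∠DHV = 31°

1. ∠FDH = 69°  [△HFD]
2. ∠HDV = 69°  [V on ray DF]
3. ∠DHV = 31°  [△HVD]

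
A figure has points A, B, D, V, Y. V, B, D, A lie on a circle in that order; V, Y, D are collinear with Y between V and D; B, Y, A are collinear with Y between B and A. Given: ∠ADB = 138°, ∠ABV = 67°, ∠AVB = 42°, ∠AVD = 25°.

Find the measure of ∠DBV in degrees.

1. ∠ADV = 67°  [same arc VA]
2. ∠DAV = 88°  [△VDA]
3. ∠DBV = 92°  [cyclic VBDA, opposite ∠B+∠A]

∠DBV = 92°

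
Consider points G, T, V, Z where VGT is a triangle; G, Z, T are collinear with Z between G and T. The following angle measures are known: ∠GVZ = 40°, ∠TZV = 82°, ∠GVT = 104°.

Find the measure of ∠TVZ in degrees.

1. ∠GZV = 98°  [linear pair at Z on GT]
2. ∠VGZ = 42°  [△VGZ]
3. ∠TGV = 42°  [Z on ray GT]
4. ∠GTV = 34°  [△VGT]
5. ∠VTZ = 34°  [Z on ray TG]
6. ∠TVZ = 64°  [△VZT]

∠TVZ = 64°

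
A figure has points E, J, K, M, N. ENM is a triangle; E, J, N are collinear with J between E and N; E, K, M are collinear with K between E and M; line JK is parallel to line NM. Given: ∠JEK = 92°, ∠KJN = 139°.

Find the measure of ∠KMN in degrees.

∠KMN = 47°

1. ∠EJK = 41°  [linear pair at J on EN]
2. ∠EKJ = 47°  [△EJK]
3. ∠JKM = 133°  [linear pair at K on EM]
4. ∠KMN = 47°  [JK∥NM, co-interior at M–K]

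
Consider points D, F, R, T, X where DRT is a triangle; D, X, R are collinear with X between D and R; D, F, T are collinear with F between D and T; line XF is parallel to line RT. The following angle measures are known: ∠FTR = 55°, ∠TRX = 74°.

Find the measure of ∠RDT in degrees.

∠RDT = 51°

1. ∠DTR = 55°  [F on ray TD]
2. ∠DRT = 74°  [X on ray RD]
3. ∠RDT = 51°  [△DRT]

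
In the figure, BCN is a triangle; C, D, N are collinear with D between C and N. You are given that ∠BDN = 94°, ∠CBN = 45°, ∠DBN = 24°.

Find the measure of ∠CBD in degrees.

∠CBD = 21°

1. ∠BND = 62°  [△BDN]
2. ∠BDC = 86°  [linear pair at D on CN]
3. ∠BNC = 62°  [D on ray NC]
4. ∠BCN = 73°  [△BCN]
5. ∠BCD = 73°  [D on ray CN]
6. ∠CBD = 21°  [△BCD]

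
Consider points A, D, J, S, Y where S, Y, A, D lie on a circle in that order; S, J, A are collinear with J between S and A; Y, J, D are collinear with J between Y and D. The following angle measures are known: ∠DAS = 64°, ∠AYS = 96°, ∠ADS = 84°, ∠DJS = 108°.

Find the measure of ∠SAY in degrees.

1. ∠ASD = 32°  [△SAD]
2. ∠AJY = 108°  [vertical angles at J]
3. ∠AYD = 32°  [same arc AD]
4. ∠SAY = 40°  [△YJA]

∠SAY = 40°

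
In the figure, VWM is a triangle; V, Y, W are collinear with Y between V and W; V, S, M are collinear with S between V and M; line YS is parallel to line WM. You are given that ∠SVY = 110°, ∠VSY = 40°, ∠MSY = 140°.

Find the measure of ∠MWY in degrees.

1. ∠SYV = 30°  [△VYS]
2. ∠SYW = 150°  [linear pair at Y on VW]
3. ∠MWY = 30°  [YS∥WM, co-interior at W–Y]

∠MWY = 30°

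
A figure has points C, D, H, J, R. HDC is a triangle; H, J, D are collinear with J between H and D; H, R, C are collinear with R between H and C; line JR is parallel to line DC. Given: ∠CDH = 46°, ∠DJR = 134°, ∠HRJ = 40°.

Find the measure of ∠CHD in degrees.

1. ∠HJR = 46°  [JR∥DC, corresponding at J]
2. ∠JHR = 94°  [△HJR]
3. ∠CHD = 94°  [J on HD, R on HC]

∠CHD = 94°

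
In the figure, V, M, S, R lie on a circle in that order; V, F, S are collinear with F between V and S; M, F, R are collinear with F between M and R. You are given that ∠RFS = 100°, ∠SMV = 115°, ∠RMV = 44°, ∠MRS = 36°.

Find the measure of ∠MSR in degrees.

∠MSR = 73°

1. ∠MFV = 100°  [vertical angles at F]
2. ∠MVS = 36°  [△VFM]
3. ∠MFS = 80°  [linear pair at F on VS]
4. ∠MSV = 29°  [△VMS]
5. ∠RMS = 71°  [△MFS]
6. ∠MSR = 73°  [△MSR]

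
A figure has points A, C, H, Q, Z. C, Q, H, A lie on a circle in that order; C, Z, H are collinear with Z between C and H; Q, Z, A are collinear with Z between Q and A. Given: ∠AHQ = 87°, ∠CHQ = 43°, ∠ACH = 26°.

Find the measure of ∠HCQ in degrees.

∠HCQ = 67°

1. ∠AQH = 26°  [same arc HA]
2. ∠HAQ = 67°  [△QHA]
3. ∠HCQ = 67°  [same arc QH]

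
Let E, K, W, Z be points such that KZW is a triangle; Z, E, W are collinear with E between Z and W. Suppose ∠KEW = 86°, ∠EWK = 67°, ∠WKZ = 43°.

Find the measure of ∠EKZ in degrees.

∠EKZ = 16°

1. ∠KEZ = 94°  [linear pair at E on ZW]
2. ∠KWZ = 67°  [E on ray WZ]
3. ∠KZW = 70°  [△KZW]
4. ∠EZK = 70°  [E on ray ZW]
5. ∠EKZ = 16°  [△KZE]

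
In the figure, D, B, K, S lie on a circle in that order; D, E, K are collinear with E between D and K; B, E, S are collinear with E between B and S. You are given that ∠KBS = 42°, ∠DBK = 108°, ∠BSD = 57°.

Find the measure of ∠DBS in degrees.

∠DBS = 66°

1. ∠KDS = 42°  [same arc KS]
2. ∠DSK = 72°  [cyclic DBKS, opposite ∠B+∠S]
3. ∠DKS = 66°  [△DKS]
4. ∠DBS = 66°  [same arc DS]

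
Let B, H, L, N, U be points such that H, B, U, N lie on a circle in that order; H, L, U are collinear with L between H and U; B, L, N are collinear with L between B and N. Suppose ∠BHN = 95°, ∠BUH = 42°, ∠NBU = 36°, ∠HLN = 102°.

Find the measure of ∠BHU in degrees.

∠BHU = 59°

1. ∠BUN = 85°  [cyclic HBUN, opposite ∠H+∠U]
2. ∠BNU = 59°  [△BUN]
3. ∠BHU = 59°  [same arc BU]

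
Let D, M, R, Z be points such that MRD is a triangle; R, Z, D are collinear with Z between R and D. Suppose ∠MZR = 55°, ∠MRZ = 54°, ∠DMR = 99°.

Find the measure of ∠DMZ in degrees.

1. ∠DZM = 125°  [linear pair at Z on RD]
2. ∠DRM = 54°  [Z on ray RD]
3. ∠MDR = 27°  [△MRD]
4. ∠MDZ = 27°  [Z on ray DR]
5. ∠DMZ = 28°  [△MZD]

∠DMZ = 28°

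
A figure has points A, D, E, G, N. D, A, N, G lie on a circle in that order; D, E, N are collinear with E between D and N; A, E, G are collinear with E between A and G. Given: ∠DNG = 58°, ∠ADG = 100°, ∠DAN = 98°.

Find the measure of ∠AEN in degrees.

1. ∠DAG = 58°  [same arc DG]
2. ∠AGD = 22°  [△DAG]
3. ∠DGN = 82°  [cyclic DANG, opposite ∠A+∠G]
4. ∠AND = 22°  [same arc DA]
5. ∠GDN = 40°  [△DNG]
6. ∠GAN = 40°  [same arc NG]
7. ∠AEN = 118°  [△AEN]

∠AEN = 118°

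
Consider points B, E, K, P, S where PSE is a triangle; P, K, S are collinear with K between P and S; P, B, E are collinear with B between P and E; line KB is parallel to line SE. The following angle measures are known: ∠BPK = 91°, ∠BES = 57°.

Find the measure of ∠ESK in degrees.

1. ∠EPS = 91°  [K on PS, B on PE]
2. ∠PES = 57°  [B on ray EP]
3. ∠ESP = 32°  [△PSE]
4. ∠ESK = 32°  [K on ray SP]

∠ESK = 32°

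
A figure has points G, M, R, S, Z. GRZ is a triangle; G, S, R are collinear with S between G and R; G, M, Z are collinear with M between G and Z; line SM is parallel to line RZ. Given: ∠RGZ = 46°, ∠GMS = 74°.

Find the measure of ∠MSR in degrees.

1. ∠MGS = 46°  [S on GR, M on GZ]
2. ∠GSM = 60°  [△GSM]
3. ∠MSR = 120°  [linear pair at S on GR]

∠MSR = 120°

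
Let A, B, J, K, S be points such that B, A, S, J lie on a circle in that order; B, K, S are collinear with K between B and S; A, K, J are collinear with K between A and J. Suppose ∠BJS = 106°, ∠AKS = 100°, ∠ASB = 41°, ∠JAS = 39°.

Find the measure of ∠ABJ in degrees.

∠ABJ = 104°

1. ∠BAS = 74°  [cyclic BASJ, opposite ∠A+∠J]
2. ∠AKB = 80°  [linear pair at K on BS]
3. ∠AJB = 41°  [same arc BA]
4. ∠ABS = 65°  [△BAS]
5. ∠BAJ = 35°  [△BKA]
6. ∠ABJ = 104°  [△BAJ]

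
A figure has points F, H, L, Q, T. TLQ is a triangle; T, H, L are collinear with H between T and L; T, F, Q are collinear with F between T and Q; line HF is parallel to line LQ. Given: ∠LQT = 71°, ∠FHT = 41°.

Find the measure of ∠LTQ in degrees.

∠LTQ = 68°

1. ∠HFT = 71°  [HF∥LQ, corresponding at F]
2. ∠FTH = 68°  [△THF]
3. ∠LTQ = 68°  [H on TL, F on TQ]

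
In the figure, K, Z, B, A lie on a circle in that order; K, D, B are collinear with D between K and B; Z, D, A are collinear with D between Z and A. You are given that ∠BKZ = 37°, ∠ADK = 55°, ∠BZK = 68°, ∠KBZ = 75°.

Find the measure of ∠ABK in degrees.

∠ABK = 18°

1. ∠BAZ = 37°  [same arc ZB]
2. ∠ADB = 125°  [linear pair at D on KB]
3. ∠ABK = 18°  [△BDA]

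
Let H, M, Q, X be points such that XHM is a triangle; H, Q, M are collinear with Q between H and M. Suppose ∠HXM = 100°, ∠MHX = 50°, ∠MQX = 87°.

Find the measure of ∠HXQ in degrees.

∠HXQ = 37°

1. ∠QHX = 50°  [Q on ray HM]
2. ∠HQX = 93°  [linear pair at Q on HM]
3. ∠HXQ = 37°  [△XHQ]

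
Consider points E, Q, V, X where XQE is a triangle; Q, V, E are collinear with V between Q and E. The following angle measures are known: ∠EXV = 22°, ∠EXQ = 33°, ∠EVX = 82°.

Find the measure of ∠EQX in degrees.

∠EQX = 71°

1. ∠VEX = 76°  [△XVE]
2. ∠QEX = 76°  [V on ray EQ]
3. ∠EQX = 71°  [△XQE]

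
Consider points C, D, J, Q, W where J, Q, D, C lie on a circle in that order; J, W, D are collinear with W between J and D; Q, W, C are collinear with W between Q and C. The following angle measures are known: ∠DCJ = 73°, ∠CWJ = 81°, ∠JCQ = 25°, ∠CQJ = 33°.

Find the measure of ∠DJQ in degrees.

∠DJQ = 48°

1. ∠DQJ = 107°  [cyclic JQDC, opposite ∠Q+∠C]
2. ∠JDQ = 25°  [same arc JQ]
3. ∠DJQ = 48°  [△JQD]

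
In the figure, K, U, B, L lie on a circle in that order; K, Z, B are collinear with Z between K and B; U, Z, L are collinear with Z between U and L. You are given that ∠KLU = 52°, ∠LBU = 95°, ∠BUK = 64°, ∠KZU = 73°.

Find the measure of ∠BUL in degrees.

∠BUL = 21°

1. ∠KBU = 52°  [same arc KU]
2. ∠BZU = 107°  [linear pair at Z on KB]
3. ∠BUL = 21°  [△UZB]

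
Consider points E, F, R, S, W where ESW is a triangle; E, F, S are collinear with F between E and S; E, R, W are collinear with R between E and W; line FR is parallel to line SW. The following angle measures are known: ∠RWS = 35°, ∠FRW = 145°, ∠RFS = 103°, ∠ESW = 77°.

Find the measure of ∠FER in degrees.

∠FER = 68°

1. ∠ERF = 35°  [linear pair at R on EW]
2. ∠EFR = 77°  [linear pair at F on ES]
3. ∠FER = 68°  [△EFR]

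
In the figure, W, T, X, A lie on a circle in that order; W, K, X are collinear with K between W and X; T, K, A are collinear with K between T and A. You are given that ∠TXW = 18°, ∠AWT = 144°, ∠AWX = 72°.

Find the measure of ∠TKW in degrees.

1. ∠ATX = 72°  [same arc XA]
2. ∠TKX = 90°  [△TKX]
3. ∠TKW = 90°  [linear pair at K on WX]

∠TKW = 90°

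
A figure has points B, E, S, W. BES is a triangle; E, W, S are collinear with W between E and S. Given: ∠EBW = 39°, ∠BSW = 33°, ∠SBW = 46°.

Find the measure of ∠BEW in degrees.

∠BEW = 62°

1. ∠BWS = 101°  [△BWS]
2. ∠BWE = 79°  [linear pair at W on ES]
3. ∠BEW = 62°  [△BEW]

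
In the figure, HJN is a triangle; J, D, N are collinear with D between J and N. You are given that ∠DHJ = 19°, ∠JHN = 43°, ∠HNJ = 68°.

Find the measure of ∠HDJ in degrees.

∠HDJ = 92°

1. ∠HJN = 69°  [△HJN]
2. ∠DJH = 69°  [D on ray JN]
3. ∠HDJ = 92°  [△HJD]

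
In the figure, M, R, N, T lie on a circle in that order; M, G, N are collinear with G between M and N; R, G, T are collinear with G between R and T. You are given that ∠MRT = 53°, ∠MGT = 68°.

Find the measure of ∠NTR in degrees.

1. ∠MNT = 53°  [same arc MT]
2. ∠NGT = 112°  [linear pair at G on MN]
3. ∠NTR = 15°  [△NGT]

∠NTR = 15°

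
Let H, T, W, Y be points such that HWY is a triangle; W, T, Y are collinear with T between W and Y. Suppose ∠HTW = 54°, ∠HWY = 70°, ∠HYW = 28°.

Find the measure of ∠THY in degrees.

∠THY = 26°

1. ∠HTY = 126°  [linear pair at T on WY]
2. ∠HYT = 28°  [T on ray YW]
3. ∠THY = 26°  [△HTY]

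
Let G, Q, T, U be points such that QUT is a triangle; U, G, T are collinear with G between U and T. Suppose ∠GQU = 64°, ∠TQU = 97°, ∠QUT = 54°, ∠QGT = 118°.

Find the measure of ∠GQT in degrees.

1. ∠QTU = 29°  [△QUT]
2. ∠GTQ = 29°  [G on ray TU]
3. ∠GQT = 33°  [△QGT]

∠GQT = 33°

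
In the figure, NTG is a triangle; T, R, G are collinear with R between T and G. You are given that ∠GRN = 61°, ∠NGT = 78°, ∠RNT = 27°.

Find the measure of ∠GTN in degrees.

1. ∠NRT = 119°  [linear pair at R on TG]
2. ∠NTR = 34°  [△NTR]
3. ∠GTN = 34°  [R on ray TG]

∠GTN = 34°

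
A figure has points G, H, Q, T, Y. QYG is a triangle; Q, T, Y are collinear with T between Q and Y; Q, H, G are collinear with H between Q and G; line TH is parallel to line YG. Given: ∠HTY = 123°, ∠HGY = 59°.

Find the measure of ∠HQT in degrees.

1. ∠HTQ = 57°  [linear pair at T on QY]
2. ∠QGY = 59°  [H on ray GQ]
3. ∠GYQ = 57°  [TH∥YG, corresponding at T]
4. ∠GQY = 64°  [△QYG]
5. ∠HQT = 64°  [T on QY, H on QG]

∠HQT = 64°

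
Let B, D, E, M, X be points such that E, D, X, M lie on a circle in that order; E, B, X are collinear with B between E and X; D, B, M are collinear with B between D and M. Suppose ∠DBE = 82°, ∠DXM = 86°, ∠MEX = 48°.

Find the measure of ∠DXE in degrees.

1. ∠DBX = 98°  [linear pair at B on EX]
2. ∠MDX = 48°  [same arc XM]
3. ∠DXE = 34°  [△DBX]

∠DXE = 34°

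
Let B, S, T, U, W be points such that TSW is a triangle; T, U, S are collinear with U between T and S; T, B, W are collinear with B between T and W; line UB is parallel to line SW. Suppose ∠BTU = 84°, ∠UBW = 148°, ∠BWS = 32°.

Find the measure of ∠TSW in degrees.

∠TSW = 64°

1. ∠STW = 84°  [U on TS, B on TW]
2. ∠SWT = 32°  [B on ray WT]
3. ∠TSW = 64°  [△TSW]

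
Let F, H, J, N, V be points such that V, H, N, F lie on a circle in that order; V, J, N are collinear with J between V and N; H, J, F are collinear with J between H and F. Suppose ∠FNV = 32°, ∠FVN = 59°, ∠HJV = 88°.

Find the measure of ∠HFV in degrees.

1. ∠FHN = 59°  [same arc NF]
2. ∠HJN = 92°  [linear pair at J on VN]
3. ∠HNV = 29°  [△HJN]
4. ∠HFV = 29°  [same arc VH]

∠HFV = 29°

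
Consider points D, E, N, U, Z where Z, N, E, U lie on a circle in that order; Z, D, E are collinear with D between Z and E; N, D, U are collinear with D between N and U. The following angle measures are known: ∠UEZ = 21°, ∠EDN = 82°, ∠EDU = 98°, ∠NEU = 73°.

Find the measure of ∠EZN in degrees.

1. ∠UNZ = 21°  [same arc ZU]
2. ∠NDZ = 98°  [linear pair at D on ZE]
3. ∠EZN = 61°  [△ZDN]

∠EZN = 61°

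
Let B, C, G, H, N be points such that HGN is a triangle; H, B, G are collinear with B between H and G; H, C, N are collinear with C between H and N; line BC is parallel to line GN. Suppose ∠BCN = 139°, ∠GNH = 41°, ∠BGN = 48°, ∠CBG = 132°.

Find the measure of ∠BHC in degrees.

1. ∠BCH = 41°  [linear pair at C on HN]
2. ∠CBH = 48°  [linear pair at B on HG]
3. ∠BHC = 91°  [△HBC]

∠BHC = 91°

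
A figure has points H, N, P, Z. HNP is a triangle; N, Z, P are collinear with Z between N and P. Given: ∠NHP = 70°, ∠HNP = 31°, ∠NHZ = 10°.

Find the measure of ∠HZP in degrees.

∠HZP = 41°

1. ∠HNZ = 31°  [Z on ray NP]
2. ∠HZN = 139°  [△HNZ]
3. ∠HZP = 41°  [linear pair at Z on NP]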